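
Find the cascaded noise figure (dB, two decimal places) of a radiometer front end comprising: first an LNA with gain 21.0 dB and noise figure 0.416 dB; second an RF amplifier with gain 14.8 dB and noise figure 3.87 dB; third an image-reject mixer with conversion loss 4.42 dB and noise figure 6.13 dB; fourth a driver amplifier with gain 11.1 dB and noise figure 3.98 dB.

0.47 dB

Convert to linear (a loss of L dB is a gain of −L dB): F_i = 10^(NF_i/10), G_i = 10^(G_i,dB/10)
  Stage 1: F_1 = 10^(0.416/10) = 1.101, G_1 = 10^(21.0/10) = 125.9
  Stage 2: F_2 = 10^(3.87/10) = 2.438, G_2 = 10^(14.8/10) = 30.20
  Stage 3: F_3 = 10^(6.13/10) = 4.102, G_3 = 10^(−4.42/10) = 0.3614
  Stage 4: F_4 = 10^(3.98/10) = 2.500, G_4 = 10^(11.1/10) = 12.88
Friis cascade:
  F = 1.101 + (2.438 − 1)/125.9 + (4.102 − 1)/3802 + (2.500 − 1)/1374 = 1.114
NF = 10 log₁₀(1.114) = 0.47 dB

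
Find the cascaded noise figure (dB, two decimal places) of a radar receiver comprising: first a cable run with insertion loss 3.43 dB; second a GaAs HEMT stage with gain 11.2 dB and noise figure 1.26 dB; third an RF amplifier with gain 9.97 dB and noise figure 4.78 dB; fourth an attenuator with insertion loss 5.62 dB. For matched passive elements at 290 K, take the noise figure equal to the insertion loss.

5.22 dB

Convert to linear (a loss of L dB is a gain of −L dB): F_i = 10^(NF_i/10), G_i = 10^(G_i,dB/10)
  Stage 1: F_1 = 10^(3.43/10) = 2.203, G_1 = 10^(−3.43/10) = 0.4539
  Stage 2: F_2 = 10^(1.26/10) = 1.337, G_2 = 10^(11.2/10) = 13.18
  Stage 3: F_3 = 10^(4.78/10) = 3.006, G_3 = 10^(9.97/10) = 9.931
  Stage 4: F_4 = 10^(5.62/10) = 3.648, G_4 = 10^(−5.62/10) = 0.2742
Friis cascade:
  F = 2.203 + (1.337 − 1)/0.4539 + (3.006 − 1)/5.984 + (3.648 − 1)/59.43 = 3.324
NF = 10 log₁₀(3.324) = 5.22 dB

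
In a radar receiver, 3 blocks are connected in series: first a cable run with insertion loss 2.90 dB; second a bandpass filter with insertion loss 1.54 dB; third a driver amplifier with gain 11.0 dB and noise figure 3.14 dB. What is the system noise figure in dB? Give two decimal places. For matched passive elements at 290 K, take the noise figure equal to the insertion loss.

Convert to linear (a loss of L dB is a gain of −L dB): F_i = 10^(NF_i/10), G_i = 10^(G_i,dB/10)
  Stage 1: F_1 = 10^(2.90/10) = 1.950, G_1 = 10^(−2.90/10) = 0.5129
  Stage 2: F_2 = 10^(1.54/10) = 1.426, G_2 = 10^(−1.54/10) = 0.7015
  Stage 3: F_3 = 10^(3.14/10) = 2.061, G_3 = 10^(11.0/10) = 12.59
Friis cascade:
  F = 1.950 + (1.426 − 1)/0.5129 + (2.061 − 1)/0.3597 = 5.728
NF = 10 log₁₀(5.728) = 7.58 dB

7.58 dB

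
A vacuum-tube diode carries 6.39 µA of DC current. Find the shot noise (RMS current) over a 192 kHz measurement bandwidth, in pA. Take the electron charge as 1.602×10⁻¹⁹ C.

627 pA

I_n = √(2qI·B)
2qI·B = 2 × 1.602×10⁻¹⁹ × 6.39×10⁻⁶ × 1.92×10⁵ = 3.93×10⁻¹⁹ A²
I_n = √(3.93×10⁻¹⁹) = 6.27×10⁻¹⁰ A = 627 pA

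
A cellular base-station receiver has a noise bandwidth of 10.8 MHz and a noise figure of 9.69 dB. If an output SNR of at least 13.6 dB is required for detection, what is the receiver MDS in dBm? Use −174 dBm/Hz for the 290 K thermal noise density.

−80.4 dBm

Sensitivity = −174 + 10 log₁₀(B) + NF + SNR_min
= −174 + 70.33 + 9.69 + 13.6
= −80.38 dBm → −80.4 dBm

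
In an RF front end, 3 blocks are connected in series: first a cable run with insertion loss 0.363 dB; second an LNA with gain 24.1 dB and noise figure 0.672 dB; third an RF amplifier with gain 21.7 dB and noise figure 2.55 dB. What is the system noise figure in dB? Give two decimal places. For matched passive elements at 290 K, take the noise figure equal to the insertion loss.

1.05 dB

Convert to linear (a loss of L dB is a gain of −L dB): F_i = 10^(NF_i/10), G_i = 10^(G_i,dB/10)
  Stage 1: F_1 = 10^(0.363/10) = 1.087, G_1 = 10^(−0.363/10) = 0.9198
  Stage 2: F_2 = 10^(0.672/10) = 1.167, G_2 = 10^(24.1/10) = 257.0
  Stage 3: F_3 = 10^(2.55/10) = 1.799, G_3 = 10^(21.7/10) = 147.9
Friis cascade:
  F = 1.087 + (1.167 − 1)/0.9198 + (1.799 − 1)/236.4 = 1.272
NF = 10 log₁₀(1.272) = 1.05 dB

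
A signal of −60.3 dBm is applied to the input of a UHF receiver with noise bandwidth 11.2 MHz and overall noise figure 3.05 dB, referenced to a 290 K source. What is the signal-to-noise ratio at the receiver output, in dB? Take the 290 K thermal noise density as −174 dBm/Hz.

40.2 dB

Noise floor: N = −174 + 10 log₁₀(B) + NF
10 log₁₀(1.12×10⁷) = 70.49 dB
N = −174 + 70.49 + 3.05 = −100.46 dBm
SNR = P_sig − N = −60.3 − (−100.46) = 40.16 dB → 40.2 dB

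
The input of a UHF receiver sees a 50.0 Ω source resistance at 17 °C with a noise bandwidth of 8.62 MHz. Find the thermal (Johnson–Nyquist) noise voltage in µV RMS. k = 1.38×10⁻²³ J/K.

2.63 µV

T = 17 °C + 273.15 = 290.15 K
V_n = √(4kTRB)
4kTRB = 4 × 1.38×10⁻²³ × 290.15 × 5.00×10¹ × 8.62×10⁶ = 6.90×10⁻¹² V²
V_n = √(6.90×10⁻¹²) = 2.63×10⁻⁶ V = 2.63 µV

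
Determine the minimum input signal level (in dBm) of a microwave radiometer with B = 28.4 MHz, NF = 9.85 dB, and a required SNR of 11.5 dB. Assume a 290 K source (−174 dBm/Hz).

Sensitivity = −174 + 10 log₁₀(B) + NF + SNR_min
= −174 + 74.53 + 9.85 + 11.5
= −78.12 dBm → −78.1 dBm

−78.1 dBm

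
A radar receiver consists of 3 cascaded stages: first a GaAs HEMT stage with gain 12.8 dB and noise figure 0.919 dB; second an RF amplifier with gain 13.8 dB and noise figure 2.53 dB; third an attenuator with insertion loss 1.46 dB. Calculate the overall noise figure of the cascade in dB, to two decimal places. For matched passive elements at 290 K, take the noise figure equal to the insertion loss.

Convert to linear (a loss of L dB is a gain of −L dB): F_i = 10^(NF_i/10), G_i = 10^(G_i,dB/10)
  Stage 1: F_1 = 10^(0.919/10) = 1.236, G_1 = 10^(12.8/10) = 19.05
  Stage 2: F_2 = 10^(2.53/10) = 1.791, G_2 = 10^(13.8/10) = 23.99
  Stage 3: F_3 = 10^(1.46/10) = 1.400, G_3 = 10^(−1.46/10) = 0.7145
Friis cascade:
  F = 1.236 + (1.791 − 1)/19.05 + (1.400 − 1)/457.1 = 1.278
NF = 10 log₁₀(1.278) = 1.07 dB

1.07 dB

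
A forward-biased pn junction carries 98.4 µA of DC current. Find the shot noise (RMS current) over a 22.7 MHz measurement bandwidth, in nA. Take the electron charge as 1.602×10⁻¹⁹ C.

I_n = √(2qI·B)
2qI·B = 2 × 1.602×10⁻¹⁹ × 9.84×10⁻⁵ × 2.27×10⁷ = 7.16×10⁻¹⁶ A²
I_n = √(7.16×10⁻¹⁶) = 2.68×10⁻⁸ A = 26.8 nA

26.8 nA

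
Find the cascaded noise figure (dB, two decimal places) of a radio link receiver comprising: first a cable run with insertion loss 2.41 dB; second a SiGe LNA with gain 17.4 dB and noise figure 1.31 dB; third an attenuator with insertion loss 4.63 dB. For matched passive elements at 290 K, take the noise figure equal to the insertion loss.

3.83 dB

Convert to linear (a loss of L dB is a gain of −L dB): F_i = 10^(NF_i/10), G_i = 10^(G_i,dB/10)
  Stage 1: F_1 = 10^(2.41/10) = 1.742, G_1 = 10^(−2.41/10) = 0.5741
  Stage 2: F_2 = 10^(1.31/10) = 1.352, G_2 = 10^(17.4/10) = 54.95
  Stage 3: F_3 = 10^(4.63/10) = 2.904, G_3 = 10^(−4.63/10) = 0.3443
Friis cascade:
  F = 1.742 + (1.352 − 1)/0.5741 + (2.904 − 1)/31.55 = 2.415
NF = 10 log₁₀(2.415) = 3.83 dB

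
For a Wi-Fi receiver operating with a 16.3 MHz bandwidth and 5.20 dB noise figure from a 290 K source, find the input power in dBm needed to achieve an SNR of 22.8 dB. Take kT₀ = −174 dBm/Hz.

Sensitivity = −174 + 10 log₁₀(B) + NF + SNR_min
= −174 + 72.12 + 5.20 + 22.8
= −73.88 dBm → −73.9 dBm

−73.9 dBm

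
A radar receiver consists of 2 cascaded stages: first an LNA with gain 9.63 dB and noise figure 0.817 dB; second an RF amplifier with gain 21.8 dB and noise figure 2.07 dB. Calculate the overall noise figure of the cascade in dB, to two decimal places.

1.05 dB

Convert to linear (a loss of L dB is a gain of −L dB): F_i = 10^(NF_i/10), G_i = 10^(G_i,dB/10)
  Stage 1: F_1 = 10^(0.817/10) = 1.207, G_1 = 10^(9.63/10) = 9.183
  Stage 2: F_2 = 10^(2.07/10) = 1.611, G_2 = 10^(21.8/10) = 151.4
Friis cascade:
  F = 1.207 + (1.611 − 1)/9.183 = 1.273
NF = 10 log₁₀(1.273) = 1.05 dB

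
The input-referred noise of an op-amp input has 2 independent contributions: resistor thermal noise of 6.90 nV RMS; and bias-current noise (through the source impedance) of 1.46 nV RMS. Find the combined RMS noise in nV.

Uncorrelated sources add in power (mean-square): V_tot = √(ΣV_i²)
V_tot = √[(6.90×10⁻⁹)² + (1.46×10⁻⁹)²] = 7.05×10⁻⁹ V = 7.05 nV

7.05 nV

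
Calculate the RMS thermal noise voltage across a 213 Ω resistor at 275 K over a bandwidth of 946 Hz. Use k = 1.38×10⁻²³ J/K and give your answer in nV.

V_n = √(4kTRB)
4kTRB = 4 × 1.38×10⁻²³ × 275 × 2.13×10² × 9.46×10² = 3.06×10⁻¹⁵ V²
V_n = √(3.06×10⁻¹⁵) = 5.53×10⁻⁸ V = 55.3 nV

55.3 nV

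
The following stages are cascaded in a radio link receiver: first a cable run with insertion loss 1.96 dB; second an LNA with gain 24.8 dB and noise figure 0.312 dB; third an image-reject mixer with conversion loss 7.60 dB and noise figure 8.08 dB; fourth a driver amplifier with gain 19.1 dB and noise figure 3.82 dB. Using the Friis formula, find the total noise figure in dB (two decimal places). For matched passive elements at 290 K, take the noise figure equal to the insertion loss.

Convert to linear (a loss of L dB is a gain of −L dB): F_i = 10^(NF_i/10), G_i = 10^(G_i,dB/10)
  Stage 1: F_1 = 10^(1.96/10) = 1.570, G_1 = 10^(−1.96/10) = 0.6368
  Stage 2: F_2 = 10^(0.312/10) = 1.074, G_2 = 10^(24.8/10) = 302.0
  Stage 3: F_3 = 10^(8.08/10) = 6.427, G_3 = 10^(−7.60/10) = 0.1738
  Stage 4: F_4 = 10^(3.82/10) = 2.410, G_4 = 10^(19.1/10) = 81.28
Friis cascade:
  F = 1.570 + (1.074 − 1)/0.6368 + (6.427 − 1)/192.3 + (2.410 − 1)/33.42 = 1.758
NF = 10 log₁₀(1.758) = 2.45 dB

2.45 dB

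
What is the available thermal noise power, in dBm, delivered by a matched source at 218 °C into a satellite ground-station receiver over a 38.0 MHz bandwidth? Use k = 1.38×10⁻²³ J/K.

−95.9 dBm

T = 218 °C + 273.15 = 491.15 K
P_n = kTB = 1.38×10⁻²³ × 491.15 × 3.80×10⁷ = 2.58×10⁻¹³ W
In dBm: 10 log₁₀(2.58×10⁻¹³ / 10⁻³) = −95.9 dBm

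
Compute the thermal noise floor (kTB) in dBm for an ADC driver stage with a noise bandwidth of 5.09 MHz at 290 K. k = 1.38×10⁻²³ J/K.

−106.9 dBm

P_n = kTB = 1.38×10⁻²³ × 290 × 5.09×10⁶ = 2.04×10⁻¹⁴ W
In dBm: 10 log₁₀(2.04×10⁻¹⁴ / 10⁻³) = −106.9 dBm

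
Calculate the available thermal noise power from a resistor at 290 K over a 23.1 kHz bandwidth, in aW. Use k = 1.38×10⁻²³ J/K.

P_n = kTB = 1.38×10⁻²³ × 290 × 2.31×10⁴ = 9.24×10⁻¹⁷ W = 92.4 aW

92.4 aW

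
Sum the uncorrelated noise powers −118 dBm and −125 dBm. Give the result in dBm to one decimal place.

Convert to linear, add, convert back:
P₁ = 1.58×10⁻¹⁵ W, P₂ = 3.16×10⁻¹⁶ W
P_tot = 1.90×10⁻¹⁵ W → 10 log₁₀(P_tot / 10⁻³) = −117.2 dBm

−117.2 dBm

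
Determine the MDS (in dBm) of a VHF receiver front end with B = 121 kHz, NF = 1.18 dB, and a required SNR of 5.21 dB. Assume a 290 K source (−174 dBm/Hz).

Sensitivity = −174 + 10 log₁₀(B) + NF + SNR_min
= −174 + 50.83 + 1.18 + 5.21
= −116.78 dBm → −116.8 dBm

−116.8 dBm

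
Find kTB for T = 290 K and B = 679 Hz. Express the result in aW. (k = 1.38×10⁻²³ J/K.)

2.72 aW

P_n = kTB = 1.38×10⁻²³ × 290 × 6.79×10² = 2.72×10⁻¹⁸ W = 2.72 aW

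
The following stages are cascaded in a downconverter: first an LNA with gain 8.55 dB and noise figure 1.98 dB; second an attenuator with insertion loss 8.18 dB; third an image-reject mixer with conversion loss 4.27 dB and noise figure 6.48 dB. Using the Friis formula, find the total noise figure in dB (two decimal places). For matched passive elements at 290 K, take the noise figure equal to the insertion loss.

7.42 dB

Convert to linear (a loss of L dB is a gain of −L dB): F_i = 10^(NF_i/10), G_i = 10^(G_i,dB/10)
  Stage 1: F_1 = 10^(1.98/10) = 1.578, G_1 = 10^(8.55/10) = 7.161
  Stage 2: F_2 = 10^(8.18/10) = 6.577, G_2 = 10^(−8.18/10) = 0.1521
  Stage 3: F_3 = 10^(6.48/10) = 4.446, G_3 = 10^(−4.27/10) = 0.3741
Friis cascade:
  F = 1.578 + (6.577 − 1)/7.161 + (4.446 − 1)/1.089 = 5.521
NF = 10 log₁₀(5.521) = 7.42 dB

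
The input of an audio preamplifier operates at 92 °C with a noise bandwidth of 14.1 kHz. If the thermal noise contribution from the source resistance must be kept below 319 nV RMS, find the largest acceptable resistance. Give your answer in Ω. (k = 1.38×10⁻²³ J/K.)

T = 92 °C + 273.15 = 365.15 K
Johnson–Nyquist: V_n = √(4kTRB) ⇒ R = V_n² / (4kTB)
4kTB = 4 × 1.38×10⁻²³ × 365.15 × 1.41×10⁴ = 2.84×10⁻¹⁶
R = (3.19×10⁻⁷)² / 2.84×10⁻¹⁶ = 3.58×10² Ω = 358 Ω

358 Ω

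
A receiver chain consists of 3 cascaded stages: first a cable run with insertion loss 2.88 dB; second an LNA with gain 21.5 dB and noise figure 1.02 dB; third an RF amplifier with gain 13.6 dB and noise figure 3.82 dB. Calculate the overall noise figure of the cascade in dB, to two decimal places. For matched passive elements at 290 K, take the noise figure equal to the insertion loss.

Convert to linear (a loss of L dB is a gain of −L dB): F_i = 10^(NF_i/10), G_i = 10^(G_i,dB/10)
  Stage 1: F_1 = 10^(2.88/10) = 1.941, G_1 = 10^(−2.88/10) = 0.5152
  Stage 2: F_2 = 10^(1.02/10) = 1.265, G_2 = 10^(21.5/10) = 141.3
  Stage 3: F_3 = 10^(3.82/10) = 2.410, G_3 = 10^(13.6/10) = 22.91
Friis cascade:
  F = 1.941 + (1.265 − 1)/0.5152 + (2.410 − 1)/72.78 = 2.474
NF = 10 log₁₀(2.474) = 3.93 dB

3.93 dB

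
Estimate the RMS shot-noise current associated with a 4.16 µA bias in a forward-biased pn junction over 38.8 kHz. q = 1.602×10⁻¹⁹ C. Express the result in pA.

I_n = √(2qI·B)
2qI·B = 2 × 1.602×10⁻¹⁹ × 4.16×10⁻⁶ × 3.88×10⁴ = 5.17×10⁻²⁰ A²
I_n = √(5.17×10⁻²⁰) = 2.27×10⁻¹⁰ A = 227 pA

227 pA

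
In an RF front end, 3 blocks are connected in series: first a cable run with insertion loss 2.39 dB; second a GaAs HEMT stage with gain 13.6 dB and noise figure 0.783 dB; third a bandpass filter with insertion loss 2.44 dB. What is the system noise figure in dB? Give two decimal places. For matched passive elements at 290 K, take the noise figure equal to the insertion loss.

3.29 dB

Convert to linear (a loss of L dB is a gain of −L dB): F_i = 10^(NF_i/10), G_i = 10^(G_i,dB/10)
  Stage 1: F_1 = 10^(2.39/10) = 1.734, G_1 = 10^(−2.39/10) = 0.5768
  Stage 2: F_2 = 10^(0.783/10) = 1.198, G_2 = 10^(13.6/10) = 22.91
  Stage 3: F_3 = 10^(2.44/10) = 1.754, G_3 = 10^(−2.44/10) = 0.5702
Friis cascade:
  F = 1.734 + (1.198 − 1)/0.5768 + (1.754 − 1)/13.21 = 2.133
NF = 10 log₁₀(2.133) = 3.29 dB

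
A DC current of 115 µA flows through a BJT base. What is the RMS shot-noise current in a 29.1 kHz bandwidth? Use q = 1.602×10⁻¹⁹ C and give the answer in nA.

I_n = √(2qI·B)
2qI·B = 2 × 1.602×10⁻¹⁹ × 1.15×10⁻⁴ × 2.91×10⁴ = 1.07×10⁻¹⁸ A²
I_n = √(1.07×10⁻¹⁸) = 1.04×10⁻⁹ A = 1.04 nA

1.04 nA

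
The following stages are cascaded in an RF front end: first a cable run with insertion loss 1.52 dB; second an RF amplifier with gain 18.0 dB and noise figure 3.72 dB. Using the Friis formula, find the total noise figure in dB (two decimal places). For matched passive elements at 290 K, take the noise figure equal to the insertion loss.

Convert to linear (a loss of L dB is a gain of −L dB): F_i = 10^(NF_i/10), G_i = 10^(G_i,dB/10)
  Stage 1: F_1 = 10^(1.52/10) = 1.419, G_1 = 10^(−1.52/10) = 0.7047
  Stage 2: F_2 = 10^(3.72/10) = 2.355, G_2 = 10^(18.0/10) = 63.10
Friis cascade:
  F = 1.419 + (2.355 − 1)/0.7047 = 3.342
NF = 10 log₁₀(3.342) = 5.24 dB

5.24 dB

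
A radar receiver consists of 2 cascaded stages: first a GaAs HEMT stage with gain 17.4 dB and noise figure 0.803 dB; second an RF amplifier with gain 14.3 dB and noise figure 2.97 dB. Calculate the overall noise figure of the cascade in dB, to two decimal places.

Convert to linear (a loss of L dB is a gain of −L dB): F_i = 10^(NF_i/10), G_i = 10^(G_i,dB/10)
  Stage 1: F_1 = 10^(0.803/10) = 1.203, G_1 = 10^(17.4/10) = 54.95
  Stage 2: F_2 = 10^(2.97/10) = 1.982, G_2 = 10^(14.3/10) = 26.92
Friis cascade:
  F = 1.203 + (1.982 − 1)/54.95 = 1.221
NF = 10 log₁₀(1.221) = 0.87 dB

0.87 dB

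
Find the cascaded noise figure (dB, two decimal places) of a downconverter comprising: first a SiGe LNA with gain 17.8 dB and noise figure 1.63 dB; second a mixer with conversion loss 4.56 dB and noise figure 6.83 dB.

Convert to linear (a loss of L dB is a gain of −L dB): F_i = 10^(NF_i/10), G_i = 10^(G_i,dB/10)
  Stage 1: F_1 = 10^(1.63/10) = 1.455, G_1 = 10^(17.8/10) = 60.26
  Stage 2: F_2 = 10^(6.83/10) = 4.819, G_2 = 10^(−4.56/10) = 0.3499
Friis cascade:
  F = 1.455 + (4.819 − 1)/60.26 = 1.519
NF = 10 log₁₀(1.519) = 1.82 dB

1.82 dB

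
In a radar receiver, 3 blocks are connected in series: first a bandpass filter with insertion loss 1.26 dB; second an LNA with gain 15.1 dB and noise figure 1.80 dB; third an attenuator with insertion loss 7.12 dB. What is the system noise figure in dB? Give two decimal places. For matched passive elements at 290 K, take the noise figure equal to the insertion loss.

Convert to linear (a loss of L dB is a gain of −L dB): F_i = 10^(NF_i/10), G_i = 10^(G_i,dB/10)
  Stage 1: F_1 = 10^(1.26/10) = 1.337, G_1 = 10^(−1.26/10) = 0.7482
  Stage 2: F_2 = 10^(1.80/10) = 1.514, G_2 = 10^(15.1/10) = 32.36
  Stage 3: F_3 = 10^(7.12/10) = 5.152, G_3 = 10^(−7.12/10) = 0.1941
Friis cascade:
  F = 1.337 + (1.514 − 1)/0.7482 + (5.152 − 1)/24.21 = 2.195
NF = 10 log₁₀(2.195) = 3.41 dB

3.41 dB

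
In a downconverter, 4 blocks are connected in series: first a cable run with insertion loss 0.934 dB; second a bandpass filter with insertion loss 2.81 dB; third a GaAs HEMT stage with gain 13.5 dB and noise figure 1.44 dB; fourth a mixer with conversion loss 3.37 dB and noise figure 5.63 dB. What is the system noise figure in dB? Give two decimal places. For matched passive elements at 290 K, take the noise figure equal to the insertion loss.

Convert to linear (a loss of L dB is a gain of −L dB): F_i = 10^(NF_i/10), G_i = 10^(G_i,dB/10)
  Stage 1: F_1 = 10^(0.934/10) = 1.240, G_1 = 10^(−0.934/10) = 0.8065
  Stage 2: F_2 = 10^(2.81/10) = 1.910, G_2 = 10^(−2.81/10) = 0.5236
  Stage 3: F_3 = 10^(1.44/10) = 1.393, G_3 = 10^(13.5/10) = 22.39
  Stage 4: F_4 = 10^(5.63/10) = 3.656, G_4 = 10^(−3.37/10) = 0.4603
Friis cascade:
  F = 1.240 + (1.910 − 1)/0.8065 + (1.393 − 1)/0.4223 + (3.656 − 1)/9.454 = 3.580
NF = 10 log₁₀(3.580) = 5.54 dB

5.54 dB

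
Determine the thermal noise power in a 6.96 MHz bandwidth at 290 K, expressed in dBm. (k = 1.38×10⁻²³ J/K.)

P_n = kTB = 1.38×10⁻²³ × 290 × 6.96×10⁶ = 2.79×10⁻¹⁴ W
In dBm: 10 log₁₀(2.79×10⁻¹⁴ / 10⁻³) = −105.6 dBm

−105.6 dBm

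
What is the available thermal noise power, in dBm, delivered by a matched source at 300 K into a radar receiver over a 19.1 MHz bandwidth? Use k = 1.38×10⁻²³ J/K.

−101.0 dBm

P_n = kTB = 1.38×10⁻²³ × 300 × 1.91×10⁷ = 7.91×10⁻¹⁴ W
In dBm: 10 log₁₀(7.91×10⁻¹⁴ / 10⁻³) = −101.0 dBm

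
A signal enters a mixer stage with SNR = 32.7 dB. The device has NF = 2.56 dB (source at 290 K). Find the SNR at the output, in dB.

30.14 dB

By definition F = SNR_in/SNR_out, so in dB: SNR_out = SNR_in − NF
SNR_out = 32.7 − 2.56 = 30.14 dB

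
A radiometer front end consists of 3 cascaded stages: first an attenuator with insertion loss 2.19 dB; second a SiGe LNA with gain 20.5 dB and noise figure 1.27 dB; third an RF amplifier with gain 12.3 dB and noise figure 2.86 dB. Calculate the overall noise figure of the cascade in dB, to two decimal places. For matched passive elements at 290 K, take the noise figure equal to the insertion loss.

Convert to linear (a loss of L dB is a gain of −L dB): F_i = 10^(NF_i/10), G_i = 10^(G_i,dB/10)
  Stage 1: F_1 = 10^(2.19/10) = 1.656, G_1 = 10^(−2.19/10) = 0.6039
  Stage 2: F_2 = 10^(1.27/10) = 1.340, G_2 = 10^(20.5/10) = 112.2
  Stage 3: F_3 = 10^(2.86/10) = 1.932, G_3 = 10^(12.3/10) = 16.98
Friis cascade:
  F = 1.656 + (1.340 − 1)/0.6039 + (1.932 − 1)/67.76 = 2.232
NF = 10 log₁₀(2.232) = 3.49 dB

3.49 dB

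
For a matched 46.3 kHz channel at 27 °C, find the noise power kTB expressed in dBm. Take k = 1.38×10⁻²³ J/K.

T = 27 °C + 273.15 = 300.15 K
P_n = kTB = 1.38×10⁻²³ × 300.15 × 4.63×10⁴ = 1.92×10⁻¹⁶ W
In dBm: 10 log₁₀(1.92×10⁻¹⁶ / 10⁻³) = −127.2 dBm

−127.2 dBm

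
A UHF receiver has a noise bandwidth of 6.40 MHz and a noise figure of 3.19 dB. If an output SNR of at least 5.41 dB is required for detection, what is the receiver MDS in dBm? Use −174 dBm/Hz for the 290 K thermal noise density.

−97.3 dBm

Sensitivity = −174 + 10 log₁₀(B) + NF + SNR_min
= −174 + 68.06 + 3.19 + 5.41
= −97.34 dBm → −97.3 dBm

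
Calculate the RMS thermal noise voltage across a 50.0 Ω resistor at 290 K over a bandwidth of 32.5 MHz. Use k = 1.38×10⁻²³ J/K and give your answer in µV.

5.10 µV

V_n = √(4kTRB)
4kTRB = 4 × 1.38×10⁻²³ × 290 × 5.00×10¹ × 3.25×10⁷ = 2.60×10⁻¹¹ V²
V_n = √(2.60×10⁻¹¹) = 5.10×10⁻⁶ V = 5.10 µV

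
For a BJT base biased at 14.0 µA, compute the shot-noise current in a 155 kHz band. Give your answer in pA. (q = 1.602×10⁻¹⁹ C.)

I_n = √(2qI·B)
2qI·B = 2 × 1.602×10⁻¹⁹ × 1.40×10⁻⁵ × 1.55×10⁵ = 6.95×10⁻¹⁹ A²
I_n = √(6.95×10⁻¹⁹) = 8.34×10⁻¹⁰ A = 834 pA

834 pA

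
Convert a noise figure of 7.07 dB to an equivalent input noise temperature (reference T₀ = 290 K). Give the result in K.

F = 10^(7.07/10) = 5.09331
T_e = (F − 1)·T₀ = (5.09331 − 1) × 290 = 1187 K

1187 K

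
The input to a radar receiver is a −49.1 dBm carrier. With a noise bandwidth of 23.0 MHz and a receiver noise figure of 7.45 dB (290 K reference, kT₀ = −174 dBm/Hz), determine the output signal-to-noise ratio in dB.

43.8 dB

Noise floor: N = −174 + 10 log₁₀(B) + NF
10 log₁₀(2.30×10⁷) = 73.62 dB
N = −174 + 73.62 + 7.45 = −92.93 dBm
SNR = P_sig − N = −49.1 − (−92.93) = 43.83 dB → 43.8 dB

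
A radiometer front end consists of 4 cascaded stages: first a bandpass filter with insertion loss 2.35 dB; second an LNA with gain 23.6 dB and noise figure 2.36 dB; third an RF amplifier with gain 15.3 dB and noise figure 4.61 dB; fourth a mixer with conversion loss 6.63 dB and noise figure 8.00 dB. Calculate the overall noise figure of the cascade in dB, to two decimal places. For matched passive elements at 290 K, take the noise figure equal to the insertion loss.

Convert to linear (a loss of L dB is a gain of −L dB): F_i = 10^(NF_i/10), G_i = 10^(G_i,dB/10)
  Stage 1: F_1 = 10^(2.35/10) = 1.718, G_1 = 10^(−2.35/10) = 0.5821
  Stage 2: F_2 = 10^(2.36/10) = 1.722, G_2 = 10^(23.6/10) = 229.1
  Stage 3: F_3 = 10^(4.61/10) = 2.891, G_3 = 10^(15.3/10) = 33.88
  Stage 4: F_4 = 10^(8.00/10) = 6.310, G_4 = 10^(−6.63/10) = 0.2173
Friis cascade:
  F = 1.718 + (1.722 − 1)/0.5821 + (2.891 − 1)/133.4 + (6.310 − 1)/4519 = 2.973
NF = 10 log₁₀(2.973) = 4.73 dB

4.73 dB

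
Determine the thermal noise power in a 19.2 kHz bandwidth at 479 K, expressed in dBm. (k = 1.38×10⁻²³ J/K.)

−129.0 dBm

P_n = kTB = 1.38×10⁻²³ × 479 × 1.92×10⁴ = 1.27×10⁻¹⁶ W
In dBm: 10 log₁₀(1.27×10⁻¹⁶ / 10⁻³) = −129.0 dBm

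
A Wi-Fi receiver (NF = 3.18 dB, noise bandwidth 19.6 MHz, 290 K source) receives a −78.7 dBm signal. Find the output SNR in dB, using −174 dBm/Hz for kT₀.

Noise floor: N = −174 + 10 log₁₀(B) + NF
10 log₁₀(1.96×10⁷) = 72.92 dB
N = −174 + 72.92 + 3.18 = −97.90 dBm
SNR = P_sig − N = −78.7 − (−97.90) = 19.20 dB → 19.2 dB

19.2 dB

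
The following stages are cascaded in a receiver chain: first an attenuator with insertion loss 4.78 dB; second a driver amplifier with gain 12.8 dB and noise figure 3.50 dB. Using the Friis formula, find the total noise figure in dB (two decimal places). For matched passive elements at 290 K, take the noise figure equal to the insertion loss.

Convert to linear (a loss of L dB is a gain of −L dB): F_i = 10^(NF_i/10), G_i = 10^(G_i,dB/10)
  Stage 1: F_1 = 10^(4.78/10) = 3.006, G_1 = 10^(−4.78/10) = 0.3327
  Stage 2: F_2 = 10^(3.50/10) = 2.239, G_2 = 10^(12.8/10) = 19.05
Friis cascade:
  F = 3.006 + (2.239 − 1)/0.3327 = 6.730
NF = 10 log₁₀(6.730) = 8.28 dB

8.28 dB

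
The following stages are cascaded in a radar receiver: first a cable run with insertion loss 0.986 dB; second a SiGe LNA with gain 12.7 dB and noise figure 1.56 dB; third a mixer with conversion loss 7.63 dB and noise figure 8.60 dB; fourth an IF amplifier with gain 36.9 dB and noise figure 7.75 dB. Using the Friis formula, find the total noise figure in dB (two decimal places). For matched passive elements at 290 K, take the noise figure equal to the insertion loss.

Convert to linear (a loss of L dB is a gain of −L dB): F_i = 10^(NF_i/10), G_i = 10^(G_i,dB/10)
  Stage 1: F_1 = 10^(0.986/10) = 1.255, G_1 = 10^(−0.986/10) = 0.7969
  Stage 2: F_2 = 10^(1.56/10) = 1.432, G_2 = 10^(12.7/10) = 18.62
  Stage 3: F_3 = 10^(8.60/10) = 7.244, G_3 = 10^(−7.63/10) = 0.1726
  Stage 4: F_4 = 10^(7.75/10) = 5.957, G_4 = 10^(36.9/10) = 4898
Friis cascade:
  F = 1.255 + (1.432 − 1)/0.7969 + (7.244 − 1)/14.84 + (5.957 − 1)/2.561 = 4.153
NF = 10 log₁₀(4.153) = 6.18 dB

6.18 dB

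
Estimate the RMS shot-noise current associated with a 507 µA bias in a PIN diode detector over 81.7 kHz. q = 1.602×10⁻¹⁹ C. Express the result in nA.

I_n = √(2qI·B)
2qI·B = 2 × 1.602×10⁻¹⁹ × 5.07×10⁻⁴ × 8.17×10⁴ = 1.33×10⁻¹⁷ A²
I_n = √(1.33×10⁻¹⁷) = 3.64×10⁻⁹ A = 3.64 nA

3.64 nA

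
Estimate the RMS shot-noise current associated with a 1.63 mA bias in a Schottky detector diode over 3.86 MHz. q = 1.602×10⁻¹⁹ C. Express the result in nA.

44.9 nA

I_n = √(2qI·B)
2qI·B = 2 × 1.602×10⁻¹⁹ × 1.63×10⁻³ × 3.86×10⁶ = 2.02×10⁻¹⁵ A²
I_n = √(2.02×10⁻¹⁵) = 4.49×10⁻⁸ A = 44.9 nA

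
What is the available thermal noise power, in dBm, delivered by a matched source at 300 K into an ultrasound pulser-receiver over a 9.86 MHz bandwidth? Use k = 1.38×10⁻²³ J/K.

P_n = kTB = 1.38×10⁻²³ × 300 × 9.86×10⁶ = 4.08×10⁻¹⁴ W
In dBm: 10 log₁₀(4.08×10⁻¹⁴ / 10⁻³) = −103.9 dBm

−103.9 dBm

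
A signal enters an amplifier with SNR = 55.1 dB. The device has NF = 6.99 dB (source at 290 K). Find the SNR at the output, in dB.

48.11 dB

By definition F = SNR_in/SNR_out, so in dB: SNR_out = SNR_in − NF
SNR_out = 55.1 − 6.99 = 48.11 dB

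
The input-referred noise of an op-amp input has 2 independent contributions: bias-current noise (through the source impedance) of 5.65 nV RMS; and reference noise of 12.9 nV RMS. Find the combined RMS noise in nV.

Uncorrelated sources add in power (mean-square): V_tot = √(ΣV_i²)
V_tot = √[(5.65×10⁻⁹)² + (1.29×10⁻⁸)²] = 1.41×10⁻⁸ V = 14.1 nV

14.1 nV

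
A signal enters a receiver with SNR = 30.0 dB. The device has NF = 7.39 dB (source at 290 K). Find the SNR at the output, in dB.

By definition F = SNR_in/SNR_out, so in dB: SNR_out = SNR_in − NF
SNR_out = 30.0 − 7.39 = 22.61 dB

22.61 dB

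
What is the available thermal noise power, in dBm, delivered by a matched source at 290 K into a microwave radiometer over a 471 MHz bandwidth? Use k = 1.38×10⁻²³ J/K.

P_n = kTB = 1.38×10⁻²³ × 290 × 4.71×10⁸ = 1.88×10⁻¹² W
In dBm: 10 log₁₀(1.88×10⁻¹² / 10⁻³) = −87.2 dBm

−87.2 dBm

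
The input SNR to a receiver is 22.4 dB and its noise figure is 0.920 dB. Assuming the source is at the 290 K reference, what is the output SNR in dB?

21.480 dB

By definition F = SNR_in/SNR_out, so in dB: SNR_out = SNR_in − NF
SNR_out = 22.4 − 0.920 = 21.480 dB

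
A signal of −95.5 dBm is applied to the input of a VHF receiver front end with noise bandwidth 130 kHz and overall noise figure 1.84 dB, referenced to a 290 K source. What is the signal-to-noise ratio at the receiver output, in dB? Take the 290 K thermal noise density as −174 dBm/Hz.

Noise floor: N = −174 + 10 log₁₀(B) + NF
10 log₁₀(1.30×10⁵) = 51.14 dB
N = −174 + 51.14 + 1.84 = −121.02 dBm
SNR = P_sig − N = −95.5 − (−121.02) = 25.52 dB → 25.5 dB

25.5 dB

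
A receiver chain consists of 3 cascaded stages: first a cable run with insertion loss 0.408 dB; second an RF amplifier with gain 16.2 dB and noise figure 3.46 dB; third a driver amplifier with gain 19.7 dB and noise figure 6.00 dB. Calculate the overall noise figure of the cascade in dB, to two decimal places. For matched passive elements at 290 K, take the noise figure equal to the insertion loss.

4.01 dB

Convert to linear (a loss of L dB is a gain of −L dB): F_i = 10^(NF_i/10), G_i = 10^(G_i,dB/10)
  Stage 1: F_1 = 10^(0.408/10) = 1.098, G_1 = 10^(−0.408/10) = 0.9103
  Stage 2: F_2 = 10^(3.46/10) = 2.218, G_2 = 10^(16.2/10) = 41.69
  Stage 3: F_3 = 10^(6.00/10) = 3.981, G_3 = 10^(19.7/10) = 93.33
Friis cascade:
  F = 1.098 + (2.218 − 1)/0.9103 + (3.981 − 1)/37.95 = 2.515
NF = 10 log₁₀(2.515) = 4.01 dB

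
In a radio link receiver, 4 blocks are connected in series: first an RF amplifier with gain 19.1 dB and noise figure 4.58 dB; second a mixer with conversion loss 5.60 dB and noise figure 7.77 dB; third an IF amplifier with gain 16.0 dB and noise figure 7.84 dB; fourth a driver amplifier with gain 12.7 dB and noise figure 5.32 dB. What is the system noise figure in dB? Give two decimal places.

5.00 dB

Convert to linear (a loss of L dB is a gain of −L dB): F_i = 10^(NF_i/10), G_i = 10^(G_i,dB/10)
  Stage 1: F_1 = 10^(4.58/10) = 2.871, G_1 = 10^(19.1/10) = 81.28
  Stage 2: F_2 = 10^(7.77/10) = 5.984, G_2 = 10^(−5.60/10) = 0.2754
  Stage 3: F_3 = 10^(7.84/10) = 6.081, G_3 = 10^(16.0/10) = 39.81
  Stage 4: F_4 = 10^(5.32/10) = 3.404, G_4 = 10^(12.7/10) = 18.62
Friis cascade:
  F = 2.871 + (5.984 − 1)/81.28 + (6.081 − 1)/22.39 + (3.404 − 1)/891.3 = 3.162
NF = 10 log₁₀(3.162) = 5.00 dB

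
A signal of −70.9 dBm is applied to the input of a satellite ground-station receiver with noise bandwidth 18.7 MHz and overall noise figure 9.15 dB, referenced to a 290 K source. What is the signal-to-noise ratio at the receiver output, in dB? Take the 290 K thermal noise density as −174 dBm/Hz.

21.2 dB

Noise floor: N = −174 + 10 log₁₀(B) + NF
10 log₁₀(1.87×10⁷) = 72.72 dB
N = −174 + 72.72 + 9.15 = −92.13 dBm
SNR = P_sig − N = −70.9 − (−92.13) = 21.23 dB → 21.2 dB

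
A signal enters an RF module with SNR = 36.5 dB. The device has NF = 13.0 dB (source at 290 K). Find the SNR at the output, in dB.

By definition F = SNR_in/SNR_out, so in dB: SNR_out = SNR_in − NF
SNR_out = 36.5 − 13.0 = 23.5 dB

23.5 dB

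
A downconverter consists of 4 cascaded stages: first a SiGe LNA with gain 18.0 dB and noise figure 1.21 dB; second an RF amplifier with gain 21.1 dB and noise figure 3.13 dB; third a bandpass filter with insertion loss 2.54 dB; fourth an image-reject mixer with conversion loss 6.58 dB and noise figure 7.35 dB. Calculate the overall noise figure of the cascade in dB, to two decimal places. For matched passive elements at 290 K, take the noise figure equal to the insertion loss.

Convert to linear (a loss of L dB is a gain of −L dB): F_i = 10^(NF_i/10), G_i = 10^(G_i,dB/10)
  Stage 1: F_1 = 10^(1.21/10) = 1.321, G_1 = 10^(18.0/10) = 63.10
  Stage 2: F_2 = 10^(3.13/10) = 2.056, G_2 = 10^(21.1/10) = 128.8
  Stage 3: F_3 = 10^(2.54/10) = 1.795, G_3 = 10^(−2.54/10) = 0.5572
  Stage 4: F_4 = 10^(7.35/10) = 5.433, G_4 = 10^(−6.58/10) = 0.2198
Friis cascade:
  F = 1.321 + (2.056 − 1)/63.10 + (1.795 − 1)/8128 + (5.433 − 1)/4529 = 1.339
NF = 10 log₁₀(1.339) = 1.27 dB

1.27 dB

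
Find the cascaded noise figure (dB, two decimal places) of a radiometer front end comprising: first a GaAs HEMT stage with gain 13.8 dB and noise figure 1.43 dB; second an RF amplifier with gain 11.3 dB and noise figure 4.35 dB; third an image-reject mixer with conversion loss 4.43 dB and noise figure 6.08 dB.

Convert to linear (a loss of L dB is a gain of −L dB): F_i = 10^(NF_i/10), G_i = 10^(G_i,dB/10)
  Stage 1: F_1 = 10^(1.43/10) = 1.390, G_1 = 10^(13.8/10) = 23.99
  Stage 2: F_2 = 10^(4.35/10) = 2.723, G_2 = 10^(11.3/10) = 13.49
  Stage 3: F_3 = 10^(6.08/10) = 4.055, G_3 = 10^(−4.43/10) = 0.3606
Friis cascade:
  F = 1.390 + (2.723 − 1)/23.99 + (4.055 − 1)/323.6 = 1.471
NF = 10 log₁₀(1.471) = 1.68 dB

1.68 dB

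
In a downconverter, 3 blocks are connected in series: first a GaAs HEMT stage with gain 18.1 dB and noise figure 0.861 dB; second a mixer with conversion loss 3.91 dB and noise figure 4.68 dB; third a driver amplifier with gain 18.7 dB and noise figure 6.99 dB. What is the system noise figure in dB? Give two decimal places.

Convert to linear (a loss of L dB is a gain of −L dB): F_i = 10^(NF_i/10), G_i = 10^(G_i,dB/10)
  Stage 1: F_1 = 10^(0.861/10) = 1.219, G_1 = 10^(18.1/10) = 64.57
  Stage 2: F_2 = 10^(4.68/10) = 2.938, G_2 = 10^(−3.91/10) = 0.4064
  Stage 3: F_3 = 10^(6.99/10) = 5.000, G_3 = 10^(18.7/10) = 74.13
Friis cascade:
  F = 1.219 + (2.938 − 1)/64.57 + (5.000 − 1)/26.24 = 1.402
NF = 10 log₁₀(1.402) = 1.47 dB

1.47 dB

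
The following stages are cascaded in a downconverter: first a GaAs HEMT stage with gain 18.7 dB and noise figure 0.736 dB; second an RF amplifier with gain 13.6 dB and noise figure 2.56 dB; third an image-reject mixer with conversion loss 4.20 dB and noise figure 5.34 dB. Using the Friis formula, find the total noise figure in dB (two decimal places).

0.78 dB

Convert to linear (a loss of L dB is a gain of −L dB): F_i = 10^(NF_i/10), G_i = 10^(G_i,dB/10)
  Stage 1: F_1 = 10^(0.736/10) = 1.185, G_1 = 10^(18.7/10) = 74.13
  Stage 2: F_2 = 10^(2.56/10) = 1.803, G_2 = 10^(13.6/10) = 22.91
  Stage 3: F_3 = 10^(5.34/10) = 3.420, G_3 = 10^(−4.20/10) = 0.3802
Friis cascade:
  F = 1.185 + (1.803 − 1)/74.13 + (3.420 − 1)/1698 = 1.197
NF = 10 log₁₀(1.197) = 0.78 dB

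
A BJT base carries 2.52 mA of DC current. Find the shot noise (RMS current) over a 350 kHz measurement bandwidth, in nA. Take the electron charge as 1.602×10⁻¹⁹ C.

I_n = √(2qI·B)
2qI·B = 2 × 1.602×10⁻¹⁹ × 2.52×10⁻³ × 3.50×10⁵ = 2.83×10⁻¹⁶ A²
I_n = √(2.83×10⁻¹⁶) = 1.68×10⁻⁸ A = 16.8 nA

16.8 nA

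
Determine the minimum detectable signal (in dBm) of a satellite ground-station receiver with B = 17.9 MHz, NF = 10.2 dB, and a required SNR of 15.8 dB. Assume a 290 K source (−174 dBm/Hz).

Sensitivity = −174 + 10 log₁₀(B) + NF + SNR_min
= −174 + 72.53 + 10.2 + 15.8
= −75.47 dBm → −75.5 dBm

−75.5 dBm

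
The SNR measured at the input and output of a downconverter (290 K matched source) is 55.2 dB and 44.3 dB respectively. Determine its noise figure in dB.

10.9 dB

NF (dB) = SNR_in(dB) − SNR_out(dB) when the source is at T₀
NF = 55.2 − 44.3 = 10.9 dB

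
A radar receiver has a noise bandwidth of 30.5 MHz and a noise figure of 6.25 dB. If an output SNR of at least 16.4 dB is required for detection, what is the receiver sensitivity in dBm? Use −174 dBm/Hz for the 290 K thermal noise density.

Sensitivity = −174 + 10 log₁₀(B) + NF + SNR_min
= −174 + 74.84 + 6.25 + 16.4
= −76.51 dBm → −76.5 dBm

−76.5 dBm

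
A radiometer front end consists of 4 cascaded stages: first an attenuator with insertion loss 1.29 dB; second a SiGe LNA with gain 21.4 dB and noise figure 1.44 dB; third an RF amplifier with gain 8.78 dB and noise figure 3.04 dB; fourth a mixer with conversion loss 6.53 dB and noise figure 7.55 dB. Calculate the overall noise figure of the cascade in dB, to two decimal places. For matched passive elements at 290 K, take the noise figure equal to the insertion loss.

2.77 dB

Convert to linear (a loss of L dB is a gain of −L dB): F_i = 10^(NF_i/10), G_i = 10^(G_i,dB/10)
  Stage 1: F_1 = 10^(1.29/10) = 1.346, G_1 = 10^(−1.29/10) = 0.7430
  Stage 2: F_2 = 10^(1.44/10) = 1.393, G_2 = 10^(21.4/10) = 138.0
  Stage 3: F_3 = 10^(3.04/10) = 2.014, G_3 = 10^(8.78/10) = 7.551
  Stage 4: F_4 = 10^(7.55/10) = 5.689, G_4 = 10^(−6.53/10) = 0.2223
Friis cascade:
  F = 1.346 + (1.393 − 1)/0.7430 + (2.014 − 1)/102.6 + (5.689 − 1)/774.5 = 1.891
NF = 10 log₁₀(1.891) = 2.77 dB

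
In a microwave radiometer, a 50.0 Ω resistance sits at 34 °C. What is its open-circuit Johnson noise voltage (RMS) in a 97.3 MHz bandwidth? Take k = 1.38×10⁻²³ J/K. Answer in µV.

9.08 µV

T = 34 °C + 273.15 = 307.15 K
V_n = √(4kTRB)
4kTRB = 4 × 1.38×10⁻²³ × 307.15 × 5.00×10¹ × 9.73×10⁷ = 8.25×10⁻¹¹ V²
V_n = √(8.25×10⁻¹¹) = 9.08×10⁻⁶ V = 9.08 µV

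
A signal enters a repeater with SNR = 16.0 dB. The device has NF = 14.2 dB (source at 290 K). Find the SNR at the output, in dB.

1.8 dB

By definition F = SNR_in/SNR_out, so in dB: SNR_out = SNR_in − NF
SNR_out = 16.0 − 14.2 = 1.8 dB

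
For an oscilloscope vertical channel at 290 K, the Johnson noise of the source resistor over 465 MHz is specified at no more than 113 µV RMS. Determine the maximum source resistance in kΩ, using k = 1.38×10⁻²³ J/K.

Johnson–Nyquist: V_n = √(4kTRB) ⇒ R = V_n² / (4kTB)
4kTB = 4 × 1.38×10⁻²³ × 290 × 4.65×10⁸ = 7.44×10⁻¹²
R = (1.13×10⁻⁴)² / 7.44×10⁻¹² = 1.72×10³ Ω = 1.72 kΩ

1.72 kΩ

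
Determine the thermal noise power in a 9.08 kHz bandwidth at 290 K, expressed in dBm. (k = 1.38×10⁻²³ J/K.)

P_n = kTB = 1.38×10⁻²³ × 290 × 9.08×10³ = 3.63×10⁻¹⁷ W
In dBm: 10 log₁₀(3.63×10⁻¹⁷ / 10⁻³) = −134.4 dBm

−134.4 dBm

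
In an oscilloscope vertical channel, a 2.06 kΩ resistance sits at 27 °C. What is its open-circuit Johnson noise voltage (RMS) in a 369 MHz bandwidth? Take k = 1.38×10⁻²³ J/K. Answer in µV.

T = 27 °C + 273.15 = 300.15 K
V_n = √(4kTRB)
4kTRB = 4 × 1.38×10⁻²³ × 300.15 × 2.06×10³ × 3.69×10⁸ = 1.26×10⁻⁸ V²
V_n = √(1.26×10⁻⁸) = 1.12×10⁻⁴ V = 112 µV

112 µV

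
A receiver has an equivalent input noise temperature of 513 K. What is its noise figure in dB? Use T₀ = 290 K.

F = 1 + T_e/T₀ = 1 + 513/290 = 2.76897
NF = 10 log₁₀(2.76897) = 4.42 dB

4.42 dB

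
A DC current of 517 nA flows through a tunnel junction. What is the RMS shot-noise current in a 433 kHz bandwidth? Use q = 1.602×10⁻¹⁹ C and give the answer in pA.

268 pA

I_n = √(2qI·B)
2qI·B = 2 × 1.602×10⁻¹⁹ × 5.17×10⁻⁷ × 4.33×10⁵ = 7.17×10⁻²⁰ A²
I_n = √(7.17×10⁻²⁰) = 2.68×10⁻¹⁰ A = 268 pA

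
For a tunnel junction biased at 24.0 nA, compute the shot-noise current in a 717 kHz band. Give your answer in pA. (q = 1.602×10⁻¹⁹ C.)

74.3 pA

I_n = √(2qI·B)
2qI·B = 2 × 1.602×10⁻¹⁹ × 2.40×10⁻⁸ × 7.17×10⁵ = 5.51×10⁻²¹ A²
I_n = √(5.51×10⁻²¹) = 7.43×10⁻¹¹ A = 74.3 pA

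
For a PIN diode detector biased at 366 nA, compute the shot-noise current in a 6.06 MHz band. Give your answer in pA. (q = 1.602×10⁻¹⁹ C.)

843 pA

I_n = √(2qI·B)
2qI·B = 2 × 1.602×10⁻¹⁹ × 3.66×10⁻⁷ × 6.06×10⁶ = 7.11×10⁻¹⁹ A²
I_n = √(7.11×10⁻¹⁹) = 8.43×10⁻¹⁰ A = 843 pA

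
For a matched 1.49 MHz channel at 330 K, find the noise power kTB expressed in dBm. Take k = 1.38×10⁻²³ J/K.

−111.7 dBm

P_n = kTB = 1.38×10⁻²³ × 330 × 1.49×10⁶ = 6.79×10⁻¹⁵ W
In dBm: 10 log₁₀(6.79×10⁻¹⁵ / 10⁻³) = −111.7 dBm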